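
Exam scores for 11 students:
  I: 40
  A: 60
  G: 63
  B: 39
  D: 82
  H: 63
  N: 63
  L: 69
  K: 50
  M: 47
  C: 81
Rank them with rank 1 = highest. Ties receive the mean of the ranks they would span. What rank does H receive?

Sorted (descending): 82, 81, 69, 63, 63, 63, 60, 50, 47, 40, 39
The 3 values of 63 occupy positions 4–6 → average rank 5.
H has value 63 → rank 5.

5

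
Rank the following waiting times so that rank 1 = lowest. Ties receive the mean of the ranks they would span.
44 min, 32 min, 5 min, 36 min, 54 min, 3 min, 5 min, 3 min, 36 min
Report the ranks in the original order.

Sorted (ascending): 3, 3, 5, 5, 32, 36, 36, 44, 54
The 2 values of 3 occupy positions 1–2 → average rank (1+2)/2 = 1.5.
The 2 values of 5 occupy positions 3–4 → average rank (3+4)/2 = 3.5.
The 2 values of 36 occupy positions 6–7 → average rank (6+7)/2 = 6.5.

8, 5, 3.5, 6.5, 9, 1.5, 3.5, 1.5, 6.5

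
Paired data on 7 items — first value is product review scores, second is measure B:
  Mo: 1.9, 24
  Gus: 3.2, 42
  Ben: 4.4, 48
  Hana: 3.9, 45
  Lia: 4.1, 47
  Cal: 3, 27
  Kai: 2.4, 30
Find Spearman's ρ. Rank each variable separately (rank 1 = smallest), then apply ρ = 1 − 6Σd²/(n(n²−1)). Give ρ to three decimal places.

Ranks of variable 1: 1, 4, 7, 5, 6, 3, 2
Ranks of variable 2: 1, 4, 7, 5, 6, 2, 3
d = r₁ − r₂: 0, 0, 0, 0, 0, 1, -1
d²: 0, 0, 0, 0, 0, 1, 1; Σd² = 2
ρ = 1 − 6·2/(7·48) = 1 − 12/336 = 0.964

0.964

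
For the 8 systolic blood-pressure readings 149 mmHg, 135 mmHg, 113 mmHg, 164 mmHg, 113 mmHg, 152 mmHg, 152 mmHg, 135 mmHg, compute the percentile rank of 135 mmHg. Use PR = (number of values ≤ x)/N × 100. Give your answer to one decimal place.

N = 8.
Strictly below 135: 2. Equal to 135: 2.
PR = 4/8 × 100 = 50.0

50.0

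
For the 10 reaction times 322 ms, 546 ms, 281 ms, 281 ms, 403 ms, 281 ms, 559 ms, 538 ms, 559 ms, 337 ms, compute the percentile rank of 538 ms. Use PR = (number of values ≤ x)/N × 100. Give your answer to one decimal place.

N = 10.
Strictly below 538: 6. Equal to 538: 1.
PR = 7/10 × 100 = 70.0

70.0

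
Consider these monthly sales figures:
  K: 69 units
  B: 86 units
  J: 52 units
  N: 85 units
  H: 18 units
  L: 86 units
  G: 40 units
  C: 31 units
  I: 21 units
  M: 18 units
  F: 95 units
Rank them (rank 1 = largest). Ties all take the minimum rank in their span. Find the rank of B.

Sorted (descending): 95, 86, 86, 85, 69, 52, 40, 31, 21, 18, 18
The 2 values of 86 occupy positions 2–3 → each gets rank 2.
The 2 values of 18 occupy positions 10–11 → each gets rank 10.
B has value 86 units → rank 2.

2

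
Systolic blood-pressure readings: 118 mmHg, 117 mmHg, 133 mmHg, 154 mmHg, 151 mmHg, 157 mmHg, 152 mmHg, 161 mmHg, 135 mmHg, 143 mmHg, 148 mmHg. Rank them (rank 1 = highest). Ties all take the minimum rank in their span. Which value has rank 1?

161

Sorted (descending): 161, 157, 154, 152, 151, 148, 143, 135, 133, 118, 117
No ties — each value takes its position as its rank.
Rank 1 → value 161.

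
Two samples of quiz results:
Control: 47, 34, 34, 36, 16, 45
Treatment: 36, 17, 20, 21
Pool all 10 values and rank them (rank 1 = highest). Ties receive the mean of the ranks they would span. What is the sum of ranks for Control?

27.5

Sorted (descending): 47, 45, 36, 36, 34, 34, 21, 20, 17, 16
The 2 values of 36 occupy positions 3–4 → average rank (3+4)/2 = 3.5.
The 2 values of 34 occupy positions 5–6 → average rank (5+6)/2 = 5.5.
Control values → pooled ranks: 47→1, 34→5.5, 34→5.5, 36→3.5, 16→10, 45→2
Rank sum = 1 + 5.5 + 5.5 + 3.5 + 10 + 2 = 27.5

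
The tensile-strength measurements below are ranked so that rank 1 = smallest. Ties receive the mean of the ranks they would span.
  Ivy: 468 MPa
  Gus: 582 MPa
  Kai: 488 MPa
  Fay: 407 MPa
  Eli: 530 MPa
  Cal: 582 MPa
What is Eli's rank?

4

Sorted (ascending): 407, 468, 488, 530, 582, 582
The 2 values of 582 occupy positions 5–6 → average rank (5+6)/2 = 5.5.
Eli has value 530 MPa → rank 4.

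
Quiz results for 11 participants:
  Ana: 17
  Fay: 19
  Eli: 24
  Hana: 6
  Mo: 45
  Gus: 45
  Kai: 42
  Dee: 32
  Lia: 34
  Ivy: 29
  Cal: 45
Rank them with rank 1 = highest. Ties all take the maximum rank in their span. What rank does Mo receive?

Sorted (descending): 45, 45, 45, 42, 34, 32, 29, 24, 19, 17, 6
The 3 values of 45 occupy positions 1–3 → each gets rank 3.
Mo has value 45 → rank 3.

3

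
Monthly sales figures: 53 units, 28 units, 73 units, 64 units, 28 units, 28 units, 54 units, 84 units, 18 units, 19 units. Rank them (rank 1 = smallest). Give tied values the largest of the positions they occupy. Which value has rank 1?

Sorted (ascending): 18, 19, 28, 28, 28, 53, 54, 64, 73, 84
The 3 values of 28 occupy positions 3–5 → each gets rank 5.
Rank 1 → value 18.

18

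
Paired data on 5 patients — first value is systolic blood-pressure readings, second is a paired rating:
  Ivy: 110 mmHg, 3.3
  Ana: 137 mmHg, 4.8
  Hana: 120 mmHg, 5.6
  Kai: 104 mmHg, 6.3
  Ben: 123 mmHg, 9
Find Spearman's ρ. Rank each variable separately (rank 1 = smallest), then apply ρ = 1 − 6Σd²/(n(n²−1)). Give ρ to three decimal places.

Ranks of variable 1: 2, 5, 3, 1, 4
Ranks of variable 2: 1, 2, 3, 4, 5
d = r₁ − r₂: 1, 3, 0, -3, -1
d²: 1, 9, 0, 9, 1; Σd² = 20
ρ = 1 − 6·20/(5·24) = 1 − 120/120 = 0.000

0.000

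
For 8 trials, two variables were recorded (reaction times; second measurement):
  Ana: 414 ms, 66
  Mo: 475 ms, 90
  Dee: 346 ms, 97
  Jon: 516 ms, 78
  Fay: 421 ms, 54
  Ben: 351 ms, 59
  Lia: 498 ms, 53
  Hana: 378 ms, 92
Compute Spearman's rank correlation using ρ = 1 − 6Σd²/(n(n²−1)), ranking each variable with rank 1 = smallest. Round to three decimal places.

-0.429

Ranks of variable 1: 4, 6, 1, 8, 5, 2, 7, 3
Ranks of variable 2: 4, 6, 8, 5, 2, 3, 1, 7
d = r₁ − r₂: 0, 0, -7, 3, 3, -1, 6, -4
d²: 0, 0, 49, 9, 9, 1, 36, 16; Σd² = 120
ρ = 1 − 6·120/(8·63) = 1 − 720/504 = -0.429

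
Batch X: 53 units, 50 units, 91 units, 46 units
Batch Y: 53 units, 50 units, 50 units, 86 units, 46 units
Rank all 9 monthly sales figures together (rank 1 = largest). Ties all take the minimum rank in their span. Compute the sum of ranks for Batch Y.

Sorted (descending): 91, 86, 53, 53, 50, 50, 50, 46, 46
The 2 values of 53 occupy positions 3–4 → each gets rank 3.
The 3 values of 50 occupy positions 5–7 → each gets rank 5.
The 2 values of 46 occupy positions 8–9 → each gets rank 8.
Batch Y values → pooled ranks: 53→3, 50→5, 50→5, 86→2, 46→8
Rank sum = 3 + 5 + 5 + 2 + 8 = 23

23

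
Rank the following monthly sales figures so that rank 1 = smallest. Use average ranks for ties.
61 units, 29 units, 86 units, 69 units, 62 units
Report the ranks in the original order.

2, 1, 5, 4, 3

Sorted (ascending): 29, 61, 62, 69, 86
No ties — each value takes its position as its rank.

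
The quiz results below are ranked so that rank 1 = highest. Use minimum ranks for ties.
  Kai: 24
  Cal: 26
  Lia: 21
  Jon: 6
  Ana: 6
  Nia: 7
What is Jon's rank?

Sorted (descending): 26, 24, 21, 7, 6, 6
The 2 values of 6 occupy positions 5–6 → each gets rank 5.
Jon has value 6 → rank 5.

5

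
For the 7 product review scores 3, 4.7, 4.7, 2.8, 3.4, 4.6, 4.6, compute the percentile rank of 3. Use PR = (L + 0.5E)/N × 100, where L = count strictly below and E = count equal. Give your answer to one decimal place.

N = 7.
Strictly below 3: 1. Equal to 3: 1.
PR = (1 + 0.5·1)/7 × 100 = 21.4

21.4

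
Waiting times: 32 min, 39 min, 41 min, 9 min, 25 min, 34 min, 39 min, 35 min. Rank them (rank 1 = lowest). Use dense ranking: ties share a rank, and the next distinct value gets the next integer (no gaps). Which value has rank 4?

Sorted (ascending): 9, 25, 32, 34, 35, 39, 39, 41
The 2 values of 39 share dense rank 6.
Remaining distinct values take the next consecutive integers.
Rank 4 → value 34.

34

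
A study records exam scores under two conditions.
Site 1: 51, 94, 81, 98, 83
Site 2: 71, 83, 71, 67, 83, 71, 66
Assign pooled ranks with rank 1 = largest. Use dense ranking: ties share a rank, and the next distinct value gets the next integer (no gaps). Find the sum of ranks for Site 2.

Sorted (descending): 98, 94, 83, 83, 83, 81, 71, 71, 71, 67, 66, 51
The 3 values of 83 share dense rank 3.
The 3 values of 71 share dense rank 5.
Remaining distinct values take the next consecutive integers.
Site 2 values → pooled ranks: 71→5, 83→3, 71→5, 67→6, 83→3, 71→5, 66→7
Rank sum = 5 + 3 + 5 + 6 + 3 + 5 + 7 = 34

34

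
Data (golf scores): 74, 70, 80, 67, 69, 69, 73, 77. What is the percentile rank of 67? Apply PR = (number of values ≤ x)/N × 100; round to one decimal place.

N = 8.
Strictly below 67: 0. Equal to 67: 1.
PR = 1/8 × 100 = 12.5

12.5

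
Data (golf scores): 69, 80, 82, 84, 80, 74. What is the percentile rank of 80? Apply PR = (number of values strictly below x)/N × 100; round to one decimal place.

N = 6.
Strictly below 80: 2. Equal to 80: 2.
PR = 2/6 × 100 = 33.3

33.3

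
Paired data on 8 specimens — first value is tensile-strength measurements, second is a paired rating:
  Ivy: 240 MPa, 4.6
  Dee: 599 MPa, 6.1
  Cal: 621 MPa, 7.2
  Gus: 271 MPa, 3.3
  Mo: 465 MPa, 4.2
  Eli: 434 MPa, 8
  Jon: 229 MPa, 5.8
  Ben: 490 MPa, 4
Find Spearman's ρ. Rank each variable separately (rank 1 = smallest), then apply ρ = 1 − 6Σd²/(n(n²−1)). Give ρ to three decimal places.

0.262

Ranks of variable 1: 2, 7, 8, 3, 5, 4, 1, 6
Ranks of variable 2: 4, 6, 7, 1, 3, 8, 5, 2
d = r₁ − r₂: -2, 1, 1, 2, 2, -4, -4, 4
d²: 4, 1, 1, 4, 4, 16, 16, 16; Σd² = 62
ρ = 1 − 6·62/(8·63) = 1 − 372/504 = 0.262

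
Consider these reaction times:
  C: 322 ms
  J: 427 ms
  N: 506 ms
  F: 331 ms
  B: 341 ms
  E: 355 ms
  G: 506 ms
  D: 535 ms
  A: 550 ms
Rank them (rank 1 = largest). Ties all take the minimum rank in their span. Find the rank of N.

3

Sorted (descending): 550, 535, 506, 506, 427, 355, 341, 331, 322
The 2 values of 506 occupy positions 3–4 → each gets rank 3.
N has value 506 ms → rank 3.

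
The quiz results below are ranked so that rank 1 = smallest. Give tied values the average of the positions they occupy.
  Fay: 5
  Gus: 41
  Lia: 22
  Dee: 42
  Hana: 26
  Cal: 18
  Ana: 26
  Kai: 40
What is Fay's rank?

1

Sorted (ascending): 5, 18, 22, 26, 26, 40, 41, 42
The 2 values of 26 occupy positions 4–5 → average rank (4+5)/2 = 4.5.
Fay has value 5 → rank 1.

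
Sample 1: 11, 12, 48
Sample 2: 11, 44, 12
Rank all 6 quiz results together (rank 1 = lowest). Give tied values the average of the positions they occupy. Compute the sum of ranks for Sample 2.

10

Sorted (ascending): 11, 11, 12, 12, 44, 48
The 2 values of 11 occupy positions 1–2 → average rank (1+2)/2 = 1.5.
The 2 values of 12 occupy positions 3–4 → average rank (3+4)/2 = 3.5.
Sample 2 values → pooled ranks: 11→1.5, 44→5, 12→3.5
Rank sum = 1.5 + 5 + 3.5 = 10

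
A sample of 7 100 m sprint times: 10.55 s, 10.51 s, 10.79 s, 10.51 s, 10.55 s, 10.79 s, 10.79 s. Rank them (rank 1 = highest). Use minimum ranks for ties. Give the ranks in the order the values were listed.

4, 6, 1, 6, 4, 1, 1

Sorted (descending): 10.79, 10.79, 10.79, 10.55, 10.55, 10.51, 10.51
The 3 values of 10.79 occupy positions 1–3 → each gets rank 1.
The 2 values of 10.55 occupy positions 4–5 → each gets rank 4.
The 2 values of 10.51 occupy positions 6–7 → each gets rank 6.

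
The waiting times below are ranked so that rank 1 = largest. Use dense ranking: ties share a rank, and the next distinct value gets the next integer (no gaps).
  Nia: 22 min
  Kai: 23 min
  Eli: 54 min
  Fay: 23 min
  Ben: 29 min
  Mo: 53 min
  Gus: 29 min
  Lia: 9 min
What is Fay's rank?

4

Sorted (descending): 54, 53, 29, 29, 23, 23, 22, 9
The 2 values of 29 share dense rank 3.
The 2 values of 23 share dense rank 4.
Remaining distinct values take the next consecutive integers.
Fay has value 23 min → rank 4.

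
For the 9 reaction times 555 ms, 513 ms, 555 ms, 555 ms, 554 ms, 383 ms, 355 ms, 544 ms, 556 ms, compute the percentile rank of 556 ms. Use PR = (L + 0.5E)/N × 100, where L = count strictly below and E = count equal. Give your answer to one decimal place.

94.4

N = 9.
Strictly below 556: 8. Equal to 556: 1.
PR = (8 + 0.5·1)/9 × 100 = 94.4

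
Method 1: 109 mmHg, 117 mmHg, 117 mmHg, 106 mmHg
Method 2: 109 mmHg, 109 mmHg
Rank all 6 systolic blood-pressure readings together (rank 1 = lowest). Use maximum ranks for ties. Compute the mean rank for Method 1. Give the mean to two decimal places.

4.25

Sorted (ascending): 106, 109, 109, 109, 117, 117
The 3 values of 109 occupy positions 2–4 → each gets rank 4.
The 2 values of 117 occupy positions 5–6 → each gets rank 6.
Method 1 values → pooled ranks: 109→4, 117→6, 117→6, 106→1
Mean rank = (4 + 6 + 6 + 1) / 4 = 4.25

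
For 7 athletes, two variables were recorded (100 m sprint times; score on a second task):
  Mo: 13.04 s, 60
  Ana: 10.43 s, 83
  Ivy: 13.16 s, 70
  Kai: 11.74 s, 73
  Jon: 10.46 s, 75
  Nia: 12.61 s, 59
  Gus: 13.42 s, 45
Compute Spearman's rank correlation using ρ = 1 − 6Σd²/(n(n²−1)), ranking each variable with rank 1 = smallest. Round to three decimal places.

-0.857

Ranks of variable 1: 5, 1, 6, 3, 2, 4, 7
Ranks of variable 2: 3, 7, 4, 5, 6, 2, 1
d = r₁ − r₂: 2, -6, 2, -2, -4, 2, 6
d²: 4, 36, 4, 4, 16, 4, 36; Σd² = 104
ρ = 1 − 6·104/(7·48) = 1 − 624/336 = -0.857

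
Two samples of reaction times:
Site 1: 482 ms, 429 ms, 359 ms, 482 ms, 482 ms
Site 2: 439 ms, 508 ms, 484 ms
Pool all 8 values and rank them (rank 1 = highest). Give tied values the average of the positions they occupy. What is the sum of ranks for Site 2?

9

Sorted (descending): 508, 484, 482, 482, 482, 439, 429, 359
The 3 values of 482 occupy positions 3–5 → average rank 4.
Site 2 values → pooled ranks: 439→6, 508→1, 484→2
Rank sum = 6 + 1 + 2 = 9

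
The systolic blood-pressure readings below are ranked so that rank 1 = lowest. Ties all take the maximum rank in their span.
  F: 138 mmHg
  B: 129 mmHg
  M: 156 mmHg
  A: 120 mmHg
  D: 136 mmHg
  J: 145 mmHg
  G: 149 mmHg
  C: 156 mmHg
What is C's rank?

Sorted (ascending): 120, 129, 136, 138, 145, 149, 156, 156
The 2 values of 156 occupy positions 7–8 → each gets rank 8.
C has value 156 mmHg → rank 8.

8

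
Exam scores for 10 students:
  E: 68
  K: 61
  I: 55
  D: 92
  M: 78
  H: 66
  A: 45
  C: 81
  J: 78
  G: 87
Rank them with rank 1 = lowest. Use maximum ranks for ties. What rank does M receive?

7

Sorted (ascending): 45, 55, 61, 66, 68, 78, 78, 81, 87, 92
The 2 values of 78 occupy positions 6–7 → each gets rank 7.
M has value 78 → rank 7.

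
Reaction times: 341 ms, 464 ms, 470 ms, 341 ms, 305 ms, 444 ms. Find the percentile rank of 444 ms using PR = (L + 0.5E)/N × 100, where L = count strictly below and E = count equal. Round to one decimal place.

N = 6.
Strictly below 444: 3. Equal to 444: 1.
PR = (3 + 0.5·1)/6 × 100 = 58.3

58.3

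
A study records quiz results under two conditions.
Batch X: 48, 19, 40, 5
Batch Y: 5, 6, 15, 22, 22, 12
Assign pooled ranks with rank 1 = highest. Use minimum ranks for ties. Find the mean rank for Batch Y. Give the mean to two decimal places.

6.00

Sorted (descending): 48, 40, 22, 22, 19, 15, 12, 6, 5, 5
The 2 values of 22 occupy positions 3–4 → each gets rank 3.
The 2 values of 5 occupy positions 9–10 → each gets rank 9.
Batch Y values → pooled ranks: 5→9, 6→8, 15→6, 22→3, 22→3, 12→7
Mean rank = (9 + 8 + 6 + 3 + 3 + 7) / 6 = 6.00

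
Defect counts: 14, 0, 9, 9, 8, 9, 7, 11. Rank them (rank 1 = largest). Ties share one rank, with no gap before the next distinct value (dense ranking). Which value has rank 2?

11

Sorted (descending): 14, 11, 9, 9, 9, 8, 7, 0
The 3 values of 9 share dense rank 3.
Remaining distinct values take the next consecutive integers.
Rank 2 → value 11.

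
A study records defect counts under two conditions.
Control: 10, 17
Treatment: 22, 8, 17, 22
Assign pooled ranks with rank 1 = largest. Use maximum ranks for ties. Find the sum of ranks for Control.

9

Sorted (descending): 22, 22, 17, 17, 10, 8
The 2 values of 22 occupy positions 1–2 → each gets rank 2.
The 2 values of 17 occupy positions 3–4 → each gets rank 4.
Control values → pooled ranks: 10→5, 17→4
Rank sum = 5 + 4 = 9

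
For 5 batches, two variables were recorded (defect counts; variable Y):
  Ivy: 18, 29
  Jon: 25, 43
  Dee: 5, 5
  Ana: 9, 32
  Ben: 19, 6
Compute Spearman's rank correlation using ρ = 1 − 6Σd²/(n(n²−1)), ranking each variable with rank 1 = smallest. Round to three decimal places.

0.600

Ranks of variable 1: 3, 5, 1, 2, 4
Ranks of variable 2: 3, 5, 1, 4, 2
d = r₁ − r₂: 0, 0, 0, -2, 2
d²: 0, 0, 0, 4, 4; Σd² = 8
ρ = 1 − 6·8/(5·24) = 1 − 48/120 = 0.600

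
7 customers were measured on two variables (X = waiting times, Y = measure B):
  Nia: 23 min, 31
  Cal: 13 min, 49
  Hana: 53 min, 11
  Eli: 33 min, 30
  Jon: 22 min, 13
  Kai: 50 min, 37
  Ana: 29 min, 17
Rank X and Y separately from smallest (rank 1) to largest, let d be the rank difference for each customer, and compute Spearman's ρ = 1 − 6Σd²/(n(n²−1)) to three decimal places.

-0.393

Ranks of variable 1: 3, 1, 7, 5, 2, 6, 4
Ranks of variable 2: 5, 7, 1, 4, 2, 6, 3
d = r₁ − r₂: -2, -6, 6, 1, 0, 0, 1
d²: 4, 36, 36, 1, 0, 0, 1; Σd² = 78
ρ = 1 − 6·78/(7·48) = 1 − 468/336 = -0.393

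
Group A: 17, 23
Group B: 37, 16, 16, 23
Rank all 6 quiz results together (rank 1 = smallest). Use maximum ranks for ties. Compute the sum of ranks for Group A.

Sorted (ascending): 16, 16, 17, 23, 23, 37
The 2 values of 16 occupy positions 1–2 → each gets rank 2.
The 2 values of 23 occupy positions 4–5 → each gets rank 5.
Group A values → pooled ranks: 17→3, 23→5
Rank sum = 3 + 5 = 8

8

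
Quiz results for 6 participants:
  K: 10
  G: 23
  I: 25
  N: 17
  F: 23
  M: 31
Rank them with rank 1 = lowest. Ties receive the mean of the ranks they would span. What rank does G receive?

3.5

Sorted (ascending): 10, 17, 23, 23, 25, 31
The 2 values of 23 occupy positions 3–4 → average rank (3+4)/2 = 3.5.
G has value 23 → rank 3.5.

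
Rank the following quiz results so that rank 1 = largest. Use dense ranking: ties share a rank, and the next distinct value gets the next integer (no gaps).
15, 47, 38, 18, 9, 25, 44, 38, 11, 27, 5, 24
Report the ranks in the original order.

Sorted (descending): 47, 44, 38, 38, 27, 25, 24, 18, 15, 11, 9, 5
The 2 values of 38 share dense rank 3.
Remaining distinct values take the next consecutive integers.

8, 1, 3, 7, 10, 5, 2, 3, 9, 4, 11, 6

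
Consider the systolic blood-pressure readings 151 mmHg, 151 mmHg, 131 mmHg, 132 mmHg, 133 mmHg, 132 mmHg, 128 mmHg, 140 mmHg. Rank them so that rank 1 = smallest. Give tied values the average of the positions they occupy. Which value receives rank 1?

128

Sorted (ascending): 128, 131, 132, 132, 133, 140, 151, 151
The 2 values of 132 occupy positions 3–4 → average rank (3+4)/2 = 3.5.
The 2 values of 151 occupy positions 7–8 → average rank (7+8)/2 = 7.5.
Rank 1 → value 128.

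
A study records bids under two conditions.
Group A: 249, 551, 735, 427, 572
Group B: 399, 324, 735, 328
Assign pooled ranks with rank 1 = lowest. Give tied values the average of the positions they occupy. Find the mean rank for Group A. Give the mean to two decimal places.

5.50

Sorted (ascending): 249, 324, 328, 399, 427, 551, 572, 735, 735
The 2 values of 735 occupy positions 8–9 → average rank (8+9)/2 = 8.5.
Group A values → pooled ranks: 249→1, 551→6, 735→8.5, 427→5, 572→7
Mean rank = (1 + 6 + 8.5 + 5 + 7) / 5 = 5.50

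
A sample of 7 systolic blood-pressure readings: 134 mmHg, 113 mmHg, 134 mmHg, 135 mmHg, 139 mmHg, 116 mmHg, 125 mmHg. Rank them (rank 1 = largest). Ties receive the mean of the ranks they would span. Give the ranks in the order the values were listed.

Sorted (descending): 139, 135, 134, 134, 125, 116, 113
The 2 values of 134 occupy positions 3–4 → average rank (3+4)/2 = 3.5.

3.5, 7, 3.5, 2, 1, 6, 5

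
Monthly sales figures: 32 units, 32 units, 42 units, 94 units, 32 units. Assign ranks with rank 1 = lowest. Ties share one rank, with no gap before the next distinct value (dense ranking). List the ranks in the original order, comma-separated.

1, 1, 2, 3, 1

Sorted (ascending): 32, 32, 32, 42, 94
The 3 values of 32 share dense rank 1.
Remaining distinct values take the next consecutive integers.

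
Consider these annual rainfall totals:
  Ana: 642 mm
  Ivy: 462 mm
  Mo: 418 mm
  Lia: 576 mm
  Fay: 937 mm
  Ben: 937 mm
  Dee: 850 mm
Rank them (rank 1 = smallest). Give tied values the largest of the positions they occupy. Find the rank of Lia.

3

Sorted (ascending): 418, 462, 576, 642, 850, 937, 937
The 2 values of 937 occupy positions 6–7 → each gets rank 7.
Lia has value 576 mm → rank 3.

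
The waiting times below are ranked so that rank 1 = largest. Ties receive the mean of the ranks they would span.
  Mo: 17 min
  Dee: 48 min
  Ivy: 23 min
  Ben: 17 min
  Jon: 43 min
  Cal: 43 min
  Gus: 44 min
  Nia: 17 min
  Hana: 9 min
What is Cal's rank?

Sorted (descending): 48, 44, 43, 43, 23, 17, 17, 17, 9
The 2 values of 43 occupy positions 3–4 → average rank (3+4)/2 = 3.5.
The 3 values of 17 occupy positions 6–8 → average rank 7.
Cal has value 43 min → rank 3.5.

3.5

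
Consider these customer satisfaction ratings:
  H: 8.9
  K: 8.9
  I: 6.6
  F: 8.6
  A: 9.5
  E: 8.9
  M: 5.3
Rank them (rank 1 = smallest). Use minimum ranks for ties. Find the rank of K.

4

Sorted (ascending): 5.3, 6.6, 8.6, 8.9, 8.9, 8.9, 9.5
The 3 values of 8.9 occupy positions 4–6 → each gets rank 4.
K has value 8.9 → rank 4.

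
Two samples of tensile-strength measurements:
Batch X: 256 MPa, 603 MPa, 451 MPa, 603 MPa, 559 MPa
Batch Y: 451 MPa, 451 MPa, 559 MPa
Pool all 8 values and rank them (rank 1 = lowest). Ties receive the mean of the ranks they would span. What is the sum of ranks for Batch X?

Sorted (ascending): 256, 451, 451, 451, 559, 559, 603, 603
The 3 values of 451 occupy positions 2–4 → average rank 3.
The 2 values of 559 occupy positions 5–6 → average rank (5+6)/2 = 5.5.
The 2 values of 603 occupy positions 7–8 → average rank (7+8)/2 = 7.5.
Batch X values → pooled ranks: 256→1, 603→7.5, 451→3, 603→7.5, 559→5.5
Rank sum = 1 + 7.5 + 3 + 7.5 + 5.5 = 24.5

24.5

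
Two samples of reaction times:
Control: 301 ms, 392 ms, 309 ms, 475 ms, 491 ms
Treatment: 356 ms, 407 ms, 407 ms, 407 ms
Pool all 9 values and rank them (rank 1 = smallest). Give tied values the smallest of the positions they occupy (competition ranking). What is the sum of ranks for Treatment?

Sorted (ascending): 301, 309, 356, 392, 407, 407, 407, 475, 491
The 3 values of 407 occupy positions 5–7 → each gets rank 5.
Treatment values → pooled ranks: 356→3, 407→5, 407→5, 407→5
Rank sum = 3 + 5 + 5 + 5 = 18

18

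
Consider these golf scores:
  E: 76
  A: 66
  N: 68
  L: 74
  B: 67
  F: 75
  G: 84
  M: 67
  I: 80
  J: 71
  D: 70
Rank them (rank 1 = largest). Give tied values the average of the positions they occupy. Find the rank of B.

9.5

Sorted (descending): 84, 80, 76, 75, 74, 71, 70, 68, 67, 67, 66
The 2 values of 67 occupy positions 9–10 → average rank (9+10)/2 = 9.5.
B has value 67 → rank 9.5.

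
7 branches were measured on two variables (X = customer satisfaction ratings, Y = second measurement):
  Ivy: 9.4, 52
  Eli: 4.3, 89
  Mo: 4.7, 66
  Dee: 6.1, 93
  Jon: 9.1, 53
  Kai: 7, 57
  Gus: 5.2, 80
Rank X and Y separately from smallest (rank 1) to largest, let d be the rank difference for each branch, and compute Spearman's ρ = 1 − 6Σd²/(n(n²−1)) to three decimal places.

Ranks of variable 1: 7, 1, 2, 4, 6, 5, 3
Ranks of variable 2: 1, 6, 4, 7, 2, 3, 5
d = r₁ − r₂: 6, -5, -2, -3, 4, 2, -2
d²: 36, 25, 4, 9, 16, 4, 4; Σd² = 98
ρ = 1 − 6·98/(7·48) = 1 − 588/336 = -0.750

-0.750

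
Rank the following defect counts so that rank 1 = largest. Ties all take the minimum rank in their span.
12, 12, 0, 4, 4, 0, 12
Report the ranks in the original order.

1, 1, 6, 4, 4, 6, 1

Sorted (descending): 12, 12, 12, 4, 4, 0, 0
The 3 values of 12 occupy positions 1–3 → each gets rank 1.
The 2 values of 4 occupy positions 4–5 → each gets rank 4.
The 2 values of 0 occupy positions 6–7 → each gets rank 6.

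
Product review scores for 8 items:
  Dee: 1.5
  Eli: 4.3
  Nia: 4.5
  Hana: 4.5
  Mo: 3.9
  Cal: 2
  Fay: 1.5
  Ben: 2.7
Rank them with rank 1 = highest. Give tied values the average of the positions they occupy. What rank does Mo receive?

4

Sorted (descending): 4.5, 4.5, 4.3, 3.9, 2.7, 2, 1.5, 1.5
The 2 values of 4.5 occupy positions 1–2 → average rank (1+2)/2 = 1.5.
The 2 values of 1.5 occupy positions 7–8 → average rank (7+8)/2 = 7.5.
Mo has value 3.9 → rank 4.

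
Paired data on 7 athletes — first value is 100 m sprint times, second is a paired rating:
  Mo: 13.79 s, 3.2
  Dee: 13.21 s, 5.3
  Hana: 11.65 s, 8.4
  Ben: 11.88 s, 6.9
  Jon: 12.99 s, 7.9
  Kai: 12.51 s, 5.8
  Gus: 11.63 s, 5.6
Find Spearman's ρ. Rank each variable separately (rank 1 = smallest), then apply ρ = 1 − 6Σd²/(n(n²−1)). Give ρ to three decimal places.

Ranks of variable 1: 7, 6, 2, 3, 5, 4, 1
Ranks of variable 2: 1, 2, 7, 5, 6, 4, 3
d = r₁ − r₂: 6, 4, -5, -2, -1, 0, -2
d²: 36, 16, 25, 4, 1, 0, 4; Σd² = 86
ρ = 1 − 6·86/(7·48) = 1 − 516/336 = -0.536

-0.536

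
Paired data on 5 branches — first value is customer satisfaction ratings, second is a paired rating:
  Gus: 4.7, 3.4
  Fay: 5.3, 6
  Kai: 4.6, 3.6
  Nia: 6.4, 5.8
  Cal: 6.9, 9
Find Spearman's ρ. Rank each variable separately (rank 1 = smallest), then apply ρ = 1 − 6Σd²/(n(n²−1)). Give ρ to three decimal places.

0.800

Ranks of variable 1: 2, 3, 1, 4, 5
Ranks of variable 2: 1, 4, 2, 3, 5
d = r₁ − r₂: 1, -1, -1, 1, 0
d²: 1, 1, 1, 1, 0; Σd² = 4
ρ = 1 − 6·4/(5·24) = 1 − 24/120 = 0.800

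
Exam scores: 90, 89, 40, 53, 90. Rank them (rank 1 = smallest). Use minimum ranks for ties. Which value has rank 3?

Sorted (ascending): 40, 53, 89, 90, 90
The 2 values of 90 occupy positions 4–5 → each gets rank 4.
Rank 3 → value 89.

89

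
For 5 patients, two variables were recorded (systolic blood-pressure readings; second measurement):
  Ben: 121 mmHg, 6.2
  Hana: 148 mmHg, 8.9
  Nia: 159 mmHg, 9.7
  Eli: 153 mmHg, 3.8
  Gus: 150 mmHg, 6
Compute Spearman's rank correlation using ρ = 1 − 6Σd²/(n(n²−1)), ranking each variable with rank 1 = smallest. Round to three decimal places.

Ranks of variable 1: 1, 2, 5, 4, 3
Ranks of variable 2: 3, 4, 5, 1, 2
d = r₁ − r₂: -2, -2, 0, 3, 1
d²: 4, 4, 0, 9, 1; Σd² = 18
ρ = 1 − 6·18/(5·24) = 1 − 108/120 = 0.100

0.100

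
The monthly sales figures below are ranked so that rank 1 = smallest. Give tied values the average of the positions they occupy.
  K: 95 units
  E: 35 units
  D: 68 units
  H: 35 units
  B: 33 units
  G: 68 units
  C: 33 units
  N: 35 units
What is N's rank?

Sorted (ascending): 33, 33, 35, 35, 35, 68, 68, 95
The 2 values of 33 occupy positions 1–2 → average rank (1+2)/2 = 1.5.
The 3 values of 35 occupy positions 3–5 → average rank 4.
The 2 values of 68 occupy positions 6–7 → average rank (6+7)/2 = 6.5.
N has value 35 units → rank 4.

4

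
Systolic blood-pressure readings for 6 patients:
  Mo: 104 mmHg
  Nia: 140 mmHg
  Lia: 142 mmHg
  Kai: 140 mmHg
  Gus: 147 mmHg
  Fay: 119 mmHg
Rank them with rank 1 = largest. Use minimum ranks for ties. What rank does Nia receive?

3

Sorted (descending): 147, 142, 140, 140, 119, 104
The 2 values of 140 occupy positions 3–4 → each gets rank 3.
Nia has value 140 mmHg → rank 3.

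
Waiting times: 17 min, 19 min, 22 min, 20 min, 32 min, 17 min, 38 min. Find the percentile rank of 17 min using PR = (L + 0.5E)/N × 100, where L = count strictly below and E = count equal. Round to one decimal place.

14.3

N = 7.
Strictly below 17: 0. Equal to 17: 2.
PR = (0 + 0.5·2)/7 × 100 = 14.3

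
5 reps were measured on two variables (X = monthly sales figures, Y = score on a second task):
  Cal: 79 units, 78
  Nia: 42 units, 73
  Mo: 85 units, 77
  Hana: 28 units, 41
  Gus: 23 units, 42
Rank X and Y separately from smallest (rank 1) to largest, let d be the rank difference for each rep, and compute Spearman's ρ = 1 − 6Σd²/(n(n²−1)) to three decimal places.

0.800

Ranks of variable 1: 4, 3, 5, 2, 1
Ranks of variable 2: 5, 3, 4, 1, 2
d = r₁ − r₂: -1, 0, 1, 1, -1
d²: 1, 0, 1, 1, 1; Σd² = 4
ρ = 1 − 6·4/(5·24) = 1 − 24/120 = 0.800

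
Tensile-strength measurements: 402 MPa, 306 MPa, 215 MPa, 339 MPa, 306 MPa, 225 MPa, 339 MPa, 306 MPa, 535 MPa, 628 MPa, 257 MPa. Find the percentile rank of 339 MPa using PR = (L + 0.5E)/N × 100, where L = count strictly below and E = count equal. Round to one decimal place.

N = 11.
Strictly below 339: 6. Equal to 339: 2.
PR = (6 + 0.5·2)/11 × 100 = 63.6

63.6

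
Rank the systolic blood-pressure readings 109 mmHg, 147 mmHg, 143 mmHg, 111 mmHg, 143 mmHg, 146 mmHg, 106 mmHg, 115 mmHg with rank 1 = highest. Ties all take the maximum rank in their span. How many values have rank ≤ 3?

Sorted (descending): 147, 146, 143, 143, 115, 111, 109, 106
The 2 values of 143 occupy positions 3–4 → each gets rank 4.
Ranks ≤ 3: {1, 2} → 2 values.

2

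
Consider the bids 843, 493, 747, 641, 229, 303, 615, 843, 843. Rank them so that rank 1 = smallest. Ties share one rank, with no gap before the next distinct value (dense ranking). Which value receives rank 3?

Sorted (ascending): 229, 303, 493, 615, 641, 747, 843, 843, 843
The 3 values of 843 share dense rank 7.
Remaining distinct values take the next consecutive integers.
Rank 3 → value 493.

493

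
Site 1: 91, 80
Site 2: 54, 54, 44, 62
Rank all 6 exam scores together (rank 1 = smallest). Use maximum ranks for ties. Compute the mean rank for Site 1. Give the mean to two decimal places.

Sorted (ascending): 44, 54, 54, 62, 80, 91
The 2 values of 54 occupy positions 2–3 → each gets rank 3.
Site 1 values → pooled ranks: 91→6, 80→5
Mean rank = (6 + 5) / 2 = 5.50

5.50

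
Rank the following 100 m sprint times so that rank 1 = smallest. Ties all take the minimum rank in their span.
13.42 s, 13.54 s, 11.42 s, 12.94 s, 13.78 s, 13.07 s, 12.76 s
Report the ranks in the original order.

5, 6, 1, 3, 7, 4, 2

Sorted (ascending): 11.42, 12.76, 12.94, 13.07, 13.42, 13.54, 13.78
No ties — each value takes its position as its rank.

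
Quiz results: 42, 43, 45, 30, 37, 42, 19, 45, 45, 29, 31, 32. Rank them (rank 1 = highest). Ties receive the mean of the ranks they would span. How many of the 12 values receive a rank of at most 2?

3

Sorted (descending): 45, 45, 45, 43, 42, 42, 37, 32, 31, 30, 29, 19
The 3 values of 45 occupy positions 1–3 → average rank 2.
The 2 values of 42 occupy positions 5–6 → average rank (5+6)/2 = 5.5.
Ranks ≤ 2: {2, 2, 2} → 3 values.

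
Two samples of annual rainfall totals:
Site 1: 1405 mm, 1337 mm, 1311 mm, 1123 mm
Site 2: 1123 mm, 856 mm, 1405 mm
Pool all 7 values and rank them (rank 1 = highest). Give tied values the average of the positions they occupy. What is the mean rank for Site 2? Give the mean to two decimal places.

4.67

Sorted (descending): 1405, 1405, 1337, 1311, 1123, 1123, 856
The 2 values of 1405 occupy positions 1–2 → average rank (1+2)/2 = 1.5.
The 2 values of 1123 occupy positions 5–6 → average rank (5+6)/2 = 5.5.
Site 2 values → pooled ranks: 1123→5.5, 856→7, 1405→1.5
Mean rank = (5.5 + 7 + 1.5) / 3 = 4.67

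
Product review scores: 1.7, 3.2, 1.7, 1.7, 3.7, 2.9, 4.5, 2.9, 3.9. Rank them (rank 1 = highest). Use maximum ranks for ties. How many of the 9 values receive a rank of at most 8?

Sorted (descending): 4.5, 3.9, 3.7, 3.2, 2.9, 2.9, 1.7, 1.7, 1.7
The 2 values of 2.9 occupy positions 5–6 → each gets rank 6.
The 3 values of 1.7 occupy positions 7–9 → each gets rank 9.
Ranks ≤ 8: {1, 2, 3, 4, 6, 6} → 6 values.

6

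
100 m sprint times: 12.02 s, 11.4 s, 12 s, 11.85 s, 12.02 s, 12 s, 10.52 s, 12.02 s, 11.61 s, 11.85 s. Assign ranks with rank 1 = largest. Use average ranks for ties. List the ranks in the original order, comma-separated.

2, 9, 4.5, 6.5, 2, 4.5, 10, 2, 8, 6.5

Sorted (descending): 12.02, 12.02, 12.02, 12, 12, 11.85, 11.85, 11.61, 11.4, 10.52
The 3 values of 12.02 occupy positions 1–3 → average rank 2.
The 2 values of 12 occupy positions 4–5 → average rank (4+5)/2 = 4.5.
The 2 values of 11.85 occupy positions 6–7 → average rank (6+7)/2 = 6.5.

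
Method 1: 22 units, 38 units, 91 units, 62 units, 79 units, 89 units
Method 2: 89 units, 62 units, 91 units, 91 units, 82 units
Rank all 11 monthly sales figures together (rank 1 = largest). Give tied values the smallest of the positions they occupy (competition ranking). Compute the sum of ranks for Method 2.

20

Sorted (descending): 91, 91, 91, 89, 89, 82, 79, 62, 62, 38, 22
The 3 values of 91 occupy positions 1–3 → each gets rank 1.
The 2 values of 89 occupy positions 4–5 → each gets rank 4.
The 2 values of 62 occupy positions 8–9 → each gets rank 8.
Method 2 values → pooled ranks: 89→4, 62→8, 91→1, 91→1, 82→6
Rank sum = 4 + 8 + 1 + 1 + 6 = 20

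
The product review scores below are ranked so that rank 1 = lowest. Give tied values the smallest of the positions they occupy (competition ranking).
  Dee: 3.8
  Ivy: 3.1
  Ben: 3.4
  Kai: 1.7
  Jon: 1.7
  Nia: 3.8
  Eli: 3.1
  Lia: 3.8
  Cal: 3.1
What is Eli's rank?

Sorted (ascending): 1.7, 1.7, 3.1, 3.1, 3.1, 3.4, 3.8, 3.8, 3.8
The 2 values of 1.7 occupy positions 1–2 → each gets rank 1.
The 3 values of 3.1 occupy positions 3–5 → each gets rank 3.
The 3 values of 3.8 occupy positions 7–9 → each gets rank 7.
Eli has value 3.1 → rank 3.

3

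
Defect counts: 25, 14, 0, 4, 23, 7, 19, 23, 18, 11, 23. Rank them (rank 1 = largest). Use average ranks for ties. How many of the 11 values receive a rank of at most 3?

Sorted (descending): 25, 23, 23, 23, 19, 18, 14, 11, 7, 4, 0
The 3 values of 23 occupy positions 2–4 → average rank 3.
Ranks ≤ 3: {1, 3, 3, 3} → 4 values.

4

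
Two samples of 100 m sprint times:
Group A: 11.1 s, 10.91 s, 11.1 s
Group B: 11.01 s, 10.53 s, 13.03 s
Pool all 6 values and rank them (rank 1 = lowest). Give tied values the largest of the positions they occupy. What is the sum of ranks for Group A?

12

Sorted (ascending): 10.53, 10.91, 11.01, 11.1, 11.1, 13.03
The 2 values of 11.1 occupy positions 4–5 → each gets rank 5.
Group A values → pooled ranks: 11.1→5, 10.91→2, 11.1→5
Rank sum = 5 + 2 + 5 = 12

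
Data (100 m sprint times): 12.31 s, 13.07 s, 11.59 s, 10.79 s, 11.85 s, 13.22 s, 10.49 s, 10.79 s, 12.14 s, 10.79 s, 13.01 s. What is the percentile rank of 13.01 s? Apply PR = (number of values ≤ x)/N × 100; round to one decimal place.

N = 11.
Strictly below 13.01: 8. Equal to 13.01: 1.
PR = 9/11 × 100 = 81.8

81.8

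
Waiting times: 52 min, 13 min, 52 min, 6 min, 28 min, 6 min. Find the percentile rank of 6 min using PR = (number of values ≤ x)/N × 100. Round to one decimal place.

N = 6.
Strictly below 6: 0. Equal to 6: 2.
PR = 2/6 × 100 = 33.3

33.3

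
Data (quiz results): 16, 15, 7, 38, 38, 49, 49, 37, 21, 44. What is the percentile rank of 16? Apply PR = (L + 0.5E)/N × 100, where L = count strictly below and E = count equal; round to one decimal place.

N = 10.
Strictly below 16: 2. Equal to 16: 1.
PR = (2 + 0.5·1)/10 × 100 = 25.0

25.0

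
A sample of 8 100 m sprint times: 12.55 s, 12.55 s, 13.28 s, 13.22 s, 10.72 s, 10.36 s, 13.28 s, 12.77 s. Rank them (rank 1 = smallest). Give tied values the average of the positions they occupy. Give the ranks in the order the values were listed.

3.5, 3.5, 7.5, 6, 2, 1, 7.5, 5

Sorted (ascending): 10.36, 10.72, 12.55, 12.55, 12.77, 13.22, 13.28, 13.28
The 2 values of 12.55 occupy positions 3–4 → average rank (3+4)/2 = 3.5.
The 2 values of 13.28 occupy positions 7–8 → average rank (7+8)/2 = 7.5.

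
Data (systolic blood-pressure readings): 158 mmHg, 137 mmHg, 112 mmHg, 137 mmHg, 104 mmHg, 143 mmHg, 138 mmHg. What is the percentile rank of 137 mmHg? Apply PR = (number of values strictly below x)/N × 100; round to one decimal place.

N = 7.
Strictly below 137: 2. Equal to 137: 2.
PR = 2/7 × 100 = 28.6

28.6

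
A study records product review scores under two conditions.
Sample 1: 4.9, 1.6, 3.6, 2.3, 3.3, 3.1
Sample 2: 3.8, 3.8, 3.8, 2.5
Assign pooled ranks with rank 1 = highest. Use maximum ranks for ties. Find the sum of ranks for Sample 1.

Sorted (descending): 4.9, 3.8, 3.8, 3.8, 3.6, 3.3, 3.1, 2.5, 2.3, 1.6
The 3 values of 3.8 occupy positions 2–4 → each gets rank 4.
Sample 1 values → pooled ranks: 4.9→1, 1.6→10, 3.6→5, 2.3→9, 3.3→6, 3.1→7
Rank sum = 1 + 10 + 5 + 9 + 6 + 7 = 38

38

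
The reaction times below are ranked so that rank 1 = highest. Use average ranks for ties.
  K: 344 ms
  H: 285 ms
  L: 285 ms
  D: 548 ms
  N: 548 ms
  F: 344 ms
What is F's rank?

Sorted (descending): 548, 548, 344, 344, 285, 285
The 2 values of 548 occupy positions 1–2 → average rank (1+2)/2 = 1.5.
The 2 values of 344 occupy positions 3–4 → average rank (3+4)/2 = 3.5.
The 2 values of 285 occupy positions 5–6 → average rank (5+6)/2 = 5.5.
F has value 344 ms → rank 3.5.

3.5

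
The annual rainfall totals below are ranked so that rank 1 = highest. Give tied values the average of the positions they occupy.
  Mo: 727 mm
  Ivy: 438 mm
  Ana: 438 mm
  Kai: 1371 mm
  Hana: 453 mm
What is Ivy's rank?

Sorted (descending): 1371, 727, 453, 438, 438
The 2 values of 438 occupy positions 4–5 → average rank (4+5)/2 = 4.5.
Ivy has value 438 mm → rank 4.5.

4.5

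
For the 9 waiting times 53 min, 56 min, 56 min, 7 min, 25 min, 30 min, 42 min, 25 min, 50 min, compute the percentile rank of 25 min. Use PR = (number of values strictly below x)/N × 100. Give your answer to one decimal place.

N = 9.
Strictly below 25: 1. Equal to 25: 2.
PR = 1/9 × 100 = 11.1

11.1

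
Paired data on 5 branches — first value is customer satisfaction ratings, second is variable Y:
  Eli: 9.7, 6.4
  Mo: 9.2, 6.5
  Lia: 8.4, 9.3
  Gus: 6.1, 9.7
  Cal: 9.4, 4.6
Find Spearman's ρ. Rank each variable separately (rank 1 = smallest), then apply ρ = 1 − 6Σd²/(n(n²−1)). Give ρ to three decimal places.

-0.900

Ranks of variable 1: 5, 3, 2, 1, 4
Ranks of variable 2: 2, 3, 4, 5, 1
d = r₁ − r₂: 3, 0, -2, -4, 3
d²: 9, 0, 4, 16, 9; Σd² = 38
ρ = 1 − 6·38/(5·24) = 1 − 228/120 = -0.900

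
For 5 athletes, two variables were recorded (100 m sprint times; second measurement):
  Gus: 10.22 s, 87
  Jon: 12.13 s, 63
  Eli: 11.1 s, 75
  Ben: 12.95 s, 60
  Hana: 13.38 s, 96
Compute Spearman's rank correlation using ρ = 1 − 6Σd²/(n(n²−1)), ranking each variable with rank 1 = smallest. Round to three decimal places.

0.000

Ranks of variable 1: 1, 3, 2, 4, 5
Ranks of variable 2: 4, 2, 3, 1, 5
d = r₁ − r₂: -3, 1, -1, 3, 0
d²: 9, 1, 1, 9, 0; Σd² = 20
ρ = 1 − 6·20/(5·24) = 1 − 120/120 = 0.000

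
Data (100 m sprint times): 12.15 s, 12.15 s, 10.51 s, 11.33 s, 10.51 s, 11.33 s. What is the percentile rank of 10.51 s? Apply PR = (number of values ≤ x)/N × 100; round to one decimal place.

N = 6.
Strictly below 10.51: 0. Equal to 10.51: 2.
PR = 2/6 × 100 = 33.3

33.3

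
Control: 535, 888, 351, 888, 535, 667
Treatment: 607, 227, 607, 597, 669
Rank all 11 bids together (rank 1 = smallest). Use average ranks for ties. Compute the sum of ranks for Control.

38

Sorted (ascending): 227, 351, 535, 535, 597, 607, 607, 667, 669, 888, 888
The 2 values of 535 occupy positions 3–4 → average rank (3+4)/2 = 3.5.
The 2 values of 607 occupy positions 6–7 → average rank (6+7)/2 = 6.5.
The 2 values of 888 occupy positions 10–11 → average rank (10+11)/2 = 10.5.
Control values → pooled ranks: 535→3.5, 888→10.5, 351→2, 888→10.5, 535→3.5, 667→8
Rank sum = 3.5 + 10.5 + 2 + 10.5 + 3.5 + 8 = 38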